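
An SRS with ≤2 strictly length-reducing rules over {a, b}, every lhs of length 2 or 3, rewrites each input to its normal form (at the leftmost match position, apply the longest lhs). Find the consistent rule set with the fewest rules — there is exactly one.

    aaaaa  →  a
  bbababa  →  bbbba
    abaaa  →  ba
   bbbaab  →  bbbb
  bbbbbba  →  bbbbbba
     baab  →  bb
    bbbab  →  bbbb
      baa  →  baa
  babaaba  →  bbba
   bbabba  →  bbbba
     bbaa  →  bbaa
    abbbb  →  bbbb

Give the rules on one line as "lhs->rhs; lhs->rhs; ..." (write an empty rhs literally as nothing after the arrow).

  | aaaaa => aaa => a
  | bbababa => bbbaba => bbbba
  | abaaa => baaa => ba
  | bbbaab => bbbab => bbbb

aaa->a; ab->b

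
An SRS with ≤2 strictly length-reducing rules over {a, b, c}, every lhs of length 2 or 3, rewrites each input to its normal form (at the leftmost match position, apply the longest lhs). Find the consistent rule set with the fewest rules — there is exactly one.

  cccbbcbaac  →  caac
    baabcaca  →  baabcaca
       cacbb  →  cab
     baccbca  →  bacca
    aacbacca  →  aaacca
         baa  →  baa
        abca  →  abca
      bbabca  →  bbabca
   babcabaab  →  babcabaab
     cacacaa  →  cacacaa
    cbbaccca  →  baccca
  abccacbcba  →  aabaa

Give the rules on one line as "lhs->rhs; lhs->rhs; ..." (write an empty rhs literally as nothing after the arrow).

bcc->ab; cb->

  | cccbbcbaac => ccbcbaac => ccbaac => caac
  | baabcaca
  | cacbb => cab
  | baccbca => bacca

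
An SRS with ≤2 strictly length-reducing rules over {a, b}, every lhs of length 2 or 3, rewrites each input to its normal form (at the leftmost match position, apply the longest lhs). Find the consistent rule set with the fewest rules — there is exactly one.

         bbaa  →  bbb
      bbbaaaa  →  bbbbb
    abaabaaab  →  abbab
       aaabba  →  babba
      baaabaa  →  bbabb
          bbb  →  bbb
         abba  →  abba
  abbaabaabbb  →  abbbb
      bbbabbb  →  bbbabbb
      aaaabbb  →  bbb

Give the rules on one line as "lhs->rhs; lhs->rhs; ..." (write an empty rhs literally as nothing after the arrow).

  | bbaa => bbb
  | bbbaaaa => bbbbaa => bbbbb
  | abaabaaab => abaaab => abbab
  | aaabba => babba

aa->b; aab->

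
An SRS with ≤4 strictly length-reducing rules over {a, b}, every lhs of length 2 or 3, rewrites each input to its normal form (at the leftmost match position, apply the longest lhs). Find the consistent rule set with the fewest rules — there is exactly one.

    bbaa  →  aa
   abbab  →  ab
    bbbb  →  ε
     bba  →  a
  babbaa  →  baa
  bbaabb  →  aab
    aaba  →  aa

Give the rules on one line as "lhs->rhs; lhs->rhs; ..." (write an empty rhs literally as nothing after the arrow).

aba->a; abb->ab; bb->

  | bbaa => aa
  | abbab => abab => ab
  | bbbb => bb => ε
  | bba => a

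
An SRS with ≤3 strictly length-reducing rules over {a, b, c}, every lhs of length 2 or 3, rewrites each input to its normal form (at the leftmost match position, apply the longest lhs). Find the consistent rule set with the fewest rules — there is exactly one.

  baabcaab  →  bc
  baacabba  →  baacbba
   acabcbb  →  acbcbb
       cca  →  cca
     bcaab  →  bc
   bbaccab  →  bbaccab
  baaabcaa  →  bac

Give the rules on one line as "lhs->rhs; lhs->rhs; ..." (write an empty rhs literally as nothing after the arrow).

aab->; aca->ac

  | baabcaab => bcaab => bc
  | baacabba => baacbba
  | acabcbb => acbcbb
  | cca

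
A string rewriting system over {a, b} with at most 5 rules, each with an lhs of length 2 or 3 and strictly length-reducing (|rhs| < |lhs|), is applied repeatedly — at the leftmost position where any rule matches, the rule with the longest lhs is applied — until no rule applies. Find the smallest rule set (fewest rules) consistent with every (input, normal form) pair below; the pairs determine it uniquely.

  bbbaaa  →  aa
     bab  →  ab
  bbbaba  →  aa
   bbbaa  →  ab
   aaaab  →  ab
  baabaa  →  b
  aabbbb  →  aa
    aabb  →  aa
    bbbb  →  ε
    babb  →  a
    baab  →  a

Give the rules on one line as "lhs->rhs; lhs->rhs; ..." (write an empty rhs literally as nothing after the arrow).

aaa->b; ba->a; baa->ab; bb->

  | bbbaaa => baaa => aba => aa
  | bab => ab
  | bbbaba => baba => aba => aa
  | bbbaa => baa => ab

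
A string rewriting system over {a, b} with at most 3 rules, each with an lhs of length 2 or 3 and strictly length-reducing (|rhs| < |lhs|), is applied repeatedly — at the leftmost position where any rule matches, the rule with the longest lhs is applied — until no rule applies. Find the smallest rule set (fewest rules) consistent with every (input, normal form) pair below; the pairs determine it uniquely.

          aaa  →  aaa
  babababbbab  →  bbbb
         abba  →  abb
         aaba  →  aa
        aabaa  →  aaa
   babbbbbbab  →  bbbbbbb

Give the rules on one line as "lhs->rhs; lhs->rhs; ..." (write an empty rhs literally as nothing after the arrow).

ba->; bba->bb

  | aaa
  | babababbbab => bababbbab => babbbab => bbbab => bbbb
  | abba => abb
  | aaba => aa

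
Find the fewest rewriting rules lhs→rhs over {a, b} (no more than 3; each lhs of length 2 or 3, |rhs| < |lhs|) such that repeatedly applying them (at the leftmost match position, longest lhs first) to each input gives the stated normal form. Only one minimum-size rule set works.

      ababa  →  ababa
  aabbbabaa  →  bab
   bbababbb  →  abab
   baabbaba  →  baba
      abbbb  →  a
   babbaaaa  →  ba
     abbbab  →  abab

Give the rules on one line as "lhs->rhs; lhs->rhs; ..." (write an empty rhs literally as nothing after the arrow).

  | ababa
  | aabbbabaa => bbbabaa => babaa => bab
  | bbababbb => ababbb => abab
  | baabbaba => bbbaba => baba

aa->; bb->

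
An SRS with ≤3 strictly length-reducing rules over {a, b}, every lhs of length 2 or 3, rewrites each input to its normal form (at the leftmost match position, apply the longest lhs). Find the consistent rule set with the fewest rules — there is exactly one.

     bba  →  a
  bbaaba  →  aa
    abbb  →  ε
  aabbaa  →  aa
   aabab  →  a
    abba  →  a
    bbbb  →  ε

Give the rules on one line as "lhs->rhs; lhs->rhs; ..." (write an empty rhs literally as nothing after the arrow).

ab->; ba->a; bb->

  | bba => a
  | bbaaba => aaba => aa
  | abbb => bb => ε
  | aabbaa => abaa => aa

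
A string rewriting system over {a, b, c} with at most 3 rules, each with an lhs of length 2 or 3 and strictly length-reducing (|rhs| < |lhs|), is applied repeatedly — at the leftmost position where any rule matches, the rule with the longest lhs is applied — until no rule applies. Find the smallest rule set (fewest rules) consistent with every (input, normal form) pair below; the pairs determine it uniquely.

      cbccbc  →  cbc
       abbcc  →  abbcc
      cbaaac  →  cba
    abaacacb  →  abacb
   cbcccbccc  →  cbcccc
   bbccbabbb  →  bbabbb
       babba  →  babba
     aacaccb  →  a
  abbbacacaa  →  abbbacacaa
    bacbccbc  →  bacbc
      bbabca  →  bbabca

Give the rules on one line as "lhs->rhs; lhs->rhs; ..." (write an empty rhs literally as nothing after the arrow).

  | cbccbc => cbc
  | abbcc
  | cbaaac => cba
  | abaacacb => abacb

aac->; ccb->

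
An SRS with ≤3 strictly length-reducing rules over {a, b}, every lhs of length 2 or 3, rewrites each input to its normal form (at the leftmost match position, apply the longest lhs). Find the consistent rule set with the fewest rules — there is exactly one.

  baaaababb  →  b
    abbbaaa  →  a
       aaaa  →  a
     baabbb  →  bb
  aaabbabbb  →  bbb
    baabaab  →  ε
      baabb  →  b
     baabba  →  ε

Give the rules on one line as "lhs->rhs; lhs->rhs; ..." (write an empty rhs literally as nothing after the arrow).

aa->a; ab->; ba->

  | baaaababb => aaababb => aababb => ababb => abb => b
  | abbbaaa => bbaaa => baa => a
  | aaaa => aaa => aa => a
  | baabbb => abbb => bb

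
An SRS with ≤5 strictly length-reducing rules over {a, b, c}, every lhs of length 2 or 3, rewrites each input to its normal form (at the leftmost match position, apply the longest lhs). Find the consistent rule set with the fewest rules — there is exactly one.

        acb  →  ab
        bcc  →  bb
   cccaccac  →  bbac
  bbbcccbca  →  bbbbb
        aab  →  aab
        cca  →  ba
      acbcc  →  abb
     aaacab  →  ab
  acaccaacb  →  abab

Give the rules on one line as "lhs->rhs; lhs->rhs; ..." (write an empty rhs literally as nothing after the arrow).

  | acb => ab
  | bcc => bb
  | cccaccac => bcaccac => bccac => bbac
  | bbbcccbca => bbbbcbca => bbbbbca => bbbbb

aac->ac; ca->; cb->b; cc->b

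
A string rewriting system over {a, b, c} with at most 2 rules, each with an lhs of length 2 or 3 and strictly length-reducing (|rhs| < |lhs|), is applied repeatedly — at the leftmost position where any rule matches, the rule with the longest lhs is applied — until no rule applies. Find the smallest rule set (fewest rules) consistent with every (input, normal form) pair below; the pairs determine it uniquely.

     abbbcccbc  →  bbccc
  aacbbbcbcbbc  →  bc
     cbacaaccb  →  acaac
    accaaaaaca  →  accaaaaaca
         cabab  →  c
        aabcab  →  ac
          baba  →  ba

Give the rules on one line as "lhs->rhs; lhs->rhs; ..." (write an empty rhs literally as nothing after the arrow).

  | abbbcccbc => bbcccbc => bbccc
  | aacbbbcbcbbc => aabbcbcbbc => abcbcbbc => cbcbbc => cbbc => bc
  | cbacaaccb => acaaccb => acaac
  | accaaaaaca

ab->; cb->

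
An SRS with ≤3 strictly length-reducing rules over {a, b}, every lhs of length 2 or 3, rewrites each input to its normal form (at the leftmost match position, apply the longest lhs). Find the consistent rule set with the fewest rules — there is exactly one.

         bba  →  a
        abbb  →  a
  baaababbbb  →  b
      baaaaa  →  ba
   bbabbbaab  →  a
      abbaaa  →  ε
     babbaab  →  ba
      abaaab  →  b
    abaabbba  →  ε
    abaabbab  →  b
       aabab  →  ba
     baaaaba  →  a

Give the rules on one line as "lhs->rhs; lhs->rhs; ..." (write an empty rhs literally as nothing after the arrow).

  | bba => a
  | abbb => abb => ab => a
  | baaababbbb => bababbbb => baabbbb => bbbbb => bbb => b
  | baaaaa => baaa => ba

aa->; ab->a; bb->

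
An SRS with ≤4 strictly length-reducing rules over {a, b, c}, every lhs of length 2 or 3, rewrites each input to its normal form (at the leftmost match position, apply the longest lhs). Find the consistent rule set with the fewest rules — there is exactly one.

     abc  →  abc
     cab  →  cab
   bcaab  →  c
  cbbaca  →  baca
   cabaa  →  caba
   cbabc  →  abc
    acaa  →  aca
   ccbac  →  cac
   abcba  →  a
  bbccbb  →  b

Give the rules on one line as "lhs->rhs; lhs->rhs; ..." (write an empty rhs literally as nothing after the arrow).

aa->a; aab->bc; bcb->; cb->

  | abc
  | cab
  | bcaab => bcbc => c
  | cbbaca => baca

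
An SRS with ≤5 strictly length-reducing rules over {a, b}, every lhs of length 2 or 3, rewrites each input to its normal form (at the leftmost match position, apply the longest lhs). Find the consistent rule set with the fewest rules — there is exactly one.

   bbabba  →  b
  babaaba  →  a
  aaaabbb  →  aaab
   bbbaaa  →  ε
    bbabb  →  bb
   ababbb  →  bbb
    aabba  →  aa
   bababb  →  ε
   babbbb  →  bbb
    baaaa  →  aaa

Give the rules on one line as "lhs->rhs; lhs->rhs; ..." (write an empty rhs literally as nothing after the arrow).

  | bbabba => bba => b
  | babaaba => aaba => a
  | aaaabbb => aaab
  | bbbaaa => bbaa => ba => ε

aba->; abb->; ba->; bab->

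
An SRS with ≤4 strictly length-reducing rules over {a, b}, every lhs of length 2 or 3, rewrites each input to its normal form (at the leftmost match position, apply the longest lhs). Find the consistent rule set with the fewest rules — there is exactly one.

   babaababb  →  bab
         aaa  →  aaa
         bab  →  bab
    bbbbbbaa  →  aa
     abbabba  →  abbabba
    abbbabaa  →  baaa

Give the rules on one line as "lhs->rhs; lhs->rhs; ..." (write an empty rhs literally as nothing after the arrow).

  | babaababb => bbaababb => bbbaabb => aabb => bab
  | aaa
  | bab
  | bbbbbbaa => bbbaa => aa

aab->ba; aba->ba; bbb->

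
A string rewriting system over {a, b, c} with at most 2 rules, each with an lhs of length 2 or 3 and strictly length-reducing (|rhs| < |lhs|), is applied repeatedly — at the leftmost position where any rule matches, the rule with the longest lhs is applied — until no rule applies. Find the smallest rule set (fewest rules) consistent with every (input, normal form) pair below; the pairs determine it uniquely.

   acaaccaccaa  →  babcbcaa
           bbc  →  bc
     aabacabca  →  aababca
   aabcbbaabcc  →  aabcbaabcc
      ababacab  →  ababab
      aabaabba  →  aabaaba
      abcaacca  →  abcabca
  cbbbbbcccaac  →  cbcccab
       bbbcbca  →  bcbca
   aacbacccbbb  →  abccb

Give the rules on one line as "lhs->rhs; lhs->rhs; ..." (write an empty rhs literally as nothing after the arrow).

  | acaaccaccaa => baaccaccaa => babcaccaa => babcbcaa
  | bbc => bc
  | aabacabca => aabbabca => aababca
  | aabcbbaabcc => aabcbaabcc

ac->b; bb->b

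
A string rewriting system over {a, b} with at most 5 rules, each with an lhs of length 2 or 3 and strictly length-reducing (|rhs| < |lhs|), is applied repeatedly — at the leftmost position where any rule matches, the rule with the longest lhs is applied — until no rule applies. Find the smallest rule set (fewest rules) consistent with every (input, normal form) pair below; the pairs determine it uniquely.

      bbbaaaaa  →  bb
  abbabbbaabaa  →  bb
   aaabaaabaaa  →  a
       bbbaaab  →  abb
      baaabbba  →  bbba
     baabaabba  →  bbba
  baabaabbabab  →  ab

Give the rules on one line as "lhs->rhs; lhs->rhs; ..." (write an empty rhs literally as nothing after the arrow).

  | bbbaaaaa => bbabaaa => baaaa => abaa => aab => bb
  | abbabbbaabaa => ababbaabaa => aabaabaa => bbaabaa => babbaa => abaa => aab => bb
  | aaabaaabaaa => aabaaabaaa => bbaaabaaa => bababaaa => aabaaa => bbaaa => baba => aa => a
  | bbbaaab => bbabab => baab => abb

aa->a; aab->bb; baa->ab; bab->a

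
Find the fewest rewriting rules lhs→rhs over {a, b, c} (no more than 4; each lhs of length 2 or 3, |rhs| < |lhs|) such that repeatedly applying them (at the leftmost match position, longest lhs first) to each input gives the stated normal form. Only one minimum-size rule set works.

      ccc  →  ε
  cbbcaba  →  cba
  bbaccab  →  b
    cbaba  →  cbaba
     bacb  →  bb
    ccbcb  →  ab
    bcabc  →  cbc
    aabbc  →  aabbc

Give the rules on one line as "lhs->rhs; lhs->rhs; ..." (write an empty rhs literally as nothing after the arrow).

  | ccc => ac => ε
  | cbbcaba => cbcba => cba
  | bbaccab => bbcab => bcb => b
  | cbaba

ac->; bca->c; bcb->b; cc->a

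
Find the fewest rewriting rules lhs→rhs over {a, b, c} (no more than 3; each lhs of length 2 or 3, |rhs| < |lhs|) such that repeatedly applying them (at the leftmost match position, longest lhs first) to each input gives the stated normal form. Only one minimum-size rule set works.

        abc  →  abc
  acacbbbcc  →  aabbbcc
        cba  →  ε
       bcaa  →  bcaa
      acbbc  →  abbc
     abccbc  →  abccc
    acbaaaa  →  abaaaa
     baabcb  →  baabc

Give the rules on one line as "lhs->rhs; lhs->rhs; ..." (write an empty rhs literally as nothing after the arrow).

  | abc
  | acacbbbcc => aacbbbcc => aabbbcc
  | cba => ε
  | bcaa

ac->a; cb->c; cba->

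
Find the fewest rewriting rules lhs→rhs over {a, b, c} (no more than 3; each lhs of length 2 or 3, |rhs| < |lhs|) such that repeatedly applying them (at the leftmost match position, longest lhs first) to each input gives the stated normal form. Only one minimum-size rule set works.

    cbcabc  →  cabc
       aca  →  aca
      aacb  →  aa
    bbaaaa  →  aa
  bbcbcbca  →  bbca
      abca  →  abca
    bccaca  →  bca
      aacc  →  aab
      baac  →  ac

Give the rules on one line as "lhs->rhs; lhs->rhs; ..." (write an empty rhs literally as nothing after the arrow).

  | cbcabc => cabc
  | aca
  | aacb => aa
  | bbaaaa => baaa => aa

ba->; cb->; cc->b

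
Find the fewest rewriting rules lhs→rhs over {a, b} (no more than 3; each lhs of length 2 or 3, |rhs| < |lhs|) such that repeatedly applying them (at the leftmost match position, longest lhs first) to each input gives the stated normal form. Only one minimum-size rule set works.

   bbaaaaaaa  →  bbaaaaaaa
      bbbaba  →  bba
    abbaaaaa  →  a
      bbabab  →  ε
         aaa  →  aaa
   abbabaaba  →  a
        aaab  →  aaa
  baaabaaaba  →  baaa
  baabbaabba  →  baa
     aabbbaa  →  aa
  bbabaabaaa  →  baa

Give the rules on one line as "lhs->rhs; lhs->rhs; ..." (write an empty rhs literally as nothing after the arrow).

  | bbaaaaaaa
  | bbbaba => bba
  | abbaaaaa => abaaaaa => abaaaa => abaaa => abaa => aba => ab => a
  | bbabab => bab => ε

ab->a; aba->ab; bab->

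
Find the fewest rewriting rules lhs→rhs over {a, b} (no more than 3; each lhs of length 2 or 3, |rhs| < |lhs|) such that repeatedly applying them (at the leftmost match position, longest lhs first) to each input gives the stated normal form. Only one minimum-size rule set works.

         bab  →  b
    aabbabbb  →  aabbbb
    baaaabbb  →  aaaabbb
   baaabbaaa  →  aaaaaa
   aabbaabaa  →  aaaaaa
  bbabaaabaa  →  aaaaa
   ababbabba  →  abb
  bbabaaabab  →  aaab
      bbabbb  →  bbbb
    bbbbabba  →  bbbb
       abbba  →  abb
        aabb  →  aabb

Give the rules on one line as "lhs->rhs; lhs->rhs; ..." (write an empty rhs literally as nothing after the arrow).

ba->; baa->aa

  | bab => b
  | aabbabbb => aabbbb
  | baaaabbb => aaaabbb
  | baaabbaaa => aaabbaaa => aaabaaa => aaaaaa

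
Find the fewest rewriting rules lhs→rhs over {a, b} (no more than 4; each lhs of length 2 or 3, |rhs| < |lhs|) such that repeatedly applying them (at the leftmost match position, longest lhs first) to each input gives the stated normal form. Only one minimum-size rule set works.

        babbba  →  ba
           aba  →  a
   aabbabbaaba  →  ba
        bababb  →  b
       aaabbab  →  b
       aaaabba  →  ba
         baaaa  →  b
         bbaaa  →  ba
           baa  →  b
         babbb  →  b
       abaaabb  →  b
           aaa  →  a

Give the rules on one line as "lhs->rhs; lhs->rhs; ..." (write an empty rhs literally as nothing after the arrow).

aa->; ab->; bb->b

  | babbba => bbba => bba => ba
  | aba => a
  | aabbabbaaba => bbabbaaba => babbaaba => bbaaba => baaba => bba => ba
  | bababb => babb => bb => b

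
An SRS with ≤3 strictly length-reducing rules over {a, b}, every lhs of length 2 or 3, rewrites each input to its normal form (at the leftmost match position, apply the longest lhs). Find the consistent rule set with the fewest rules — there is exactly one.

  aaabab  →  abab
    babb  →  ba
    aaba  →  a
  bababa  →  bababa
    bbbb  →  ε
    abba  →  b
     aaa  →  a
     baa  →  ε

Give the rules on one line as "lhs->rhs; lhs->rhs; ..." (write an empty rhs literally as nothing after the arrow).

  | aaabab => abab
  | babb => ba
  | aaba => bba => a
  | bababa

aa->b; aaa->a; bb->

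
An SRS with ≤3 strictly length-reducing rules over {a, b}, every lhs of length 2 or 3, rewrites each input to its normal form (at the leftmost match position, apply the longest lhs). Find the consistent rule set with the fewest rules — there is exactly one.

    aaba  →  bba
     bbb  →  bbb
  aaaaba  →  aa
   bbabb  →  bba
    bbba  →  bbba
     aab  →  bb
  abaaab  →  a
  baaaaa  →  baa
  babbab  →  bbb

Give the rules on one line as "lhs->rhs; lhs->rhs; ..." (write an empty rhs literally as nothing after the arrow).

aaa->; aab->bb; ab->a

  | aaba => bba
  | bbb
  | aaaaba => aba => aa
  | bbabb => bbab => bba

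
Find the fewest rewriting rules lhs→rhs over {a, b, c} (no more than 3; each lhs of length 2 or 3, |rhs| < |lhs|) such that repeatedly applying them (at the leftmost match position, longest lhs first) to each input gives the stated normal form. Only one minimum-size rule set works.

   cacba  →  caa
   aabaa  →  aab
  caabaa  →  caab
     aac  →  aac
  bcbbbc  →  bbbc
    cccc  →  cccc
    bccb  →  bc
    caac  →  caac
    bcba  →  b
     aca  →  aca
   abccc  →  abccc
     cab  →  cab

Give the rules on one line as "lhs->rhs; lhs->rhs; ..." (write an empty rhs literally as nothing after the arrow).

ba->b; cb->

  | cacba => caa
  | aabaa => aaba => aab
  | caabaa => caaba => caab
  | aac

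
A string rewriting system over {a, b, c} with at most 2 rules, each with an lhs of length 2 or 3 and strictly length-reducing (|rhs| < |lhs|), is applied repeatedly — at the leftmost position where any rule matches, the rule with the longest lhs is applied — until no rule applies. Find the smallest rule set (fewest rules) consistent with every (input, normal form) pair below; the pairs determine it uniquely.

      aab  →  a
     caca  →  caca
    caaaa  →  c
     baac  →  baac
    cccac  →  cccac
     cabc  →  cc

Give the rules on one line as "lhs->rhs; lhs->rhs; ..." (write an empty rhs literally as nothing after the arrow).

ab->; caa->c

  | aab => a
  | caca
  | caaaa => caa => c
  | baac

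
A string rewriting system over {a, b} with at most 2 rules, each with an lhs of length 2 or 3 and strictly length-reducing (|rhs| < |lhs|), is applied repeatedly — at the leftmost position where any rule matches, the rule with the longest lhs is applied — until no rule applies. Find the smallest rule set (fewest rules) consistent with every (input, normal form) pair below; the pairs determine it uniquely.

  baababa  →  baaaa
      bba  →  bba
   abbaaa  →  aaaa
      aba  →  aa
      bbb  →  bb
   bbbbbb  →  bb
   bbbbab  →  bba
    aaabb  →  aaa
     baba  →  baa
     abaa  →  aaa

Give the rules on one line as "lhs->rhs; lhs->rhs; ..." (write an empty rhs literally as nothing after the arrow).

ab->a; bbb->bb

  | baababa => baaaba => baaaa
  | bba
  | abbaaa => abaaa => aaaa
  | aba => aa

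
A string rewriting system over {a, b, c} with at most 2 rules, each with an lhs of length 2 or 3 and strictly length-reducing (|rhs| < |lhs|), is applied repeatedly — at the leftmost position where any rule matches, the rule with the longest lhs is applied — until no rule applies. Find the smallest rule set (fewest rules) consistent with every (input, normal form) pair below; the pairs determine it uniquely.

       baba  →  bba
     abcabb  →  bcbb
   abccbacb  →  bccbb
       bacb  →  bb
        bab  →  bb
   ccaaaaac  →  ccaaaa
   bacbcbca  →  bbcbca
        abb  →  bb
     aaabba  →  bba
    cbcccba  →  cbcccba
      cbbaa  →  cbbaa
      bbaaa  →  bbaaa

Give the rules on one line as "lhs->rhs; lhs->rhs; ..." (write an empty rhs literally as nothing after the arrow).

ab->b; ac->

  | baba => bba
  | abcabb => bcabb => bcbb
  | abccbacb => bccbacb => bccbb
  | bacb => bb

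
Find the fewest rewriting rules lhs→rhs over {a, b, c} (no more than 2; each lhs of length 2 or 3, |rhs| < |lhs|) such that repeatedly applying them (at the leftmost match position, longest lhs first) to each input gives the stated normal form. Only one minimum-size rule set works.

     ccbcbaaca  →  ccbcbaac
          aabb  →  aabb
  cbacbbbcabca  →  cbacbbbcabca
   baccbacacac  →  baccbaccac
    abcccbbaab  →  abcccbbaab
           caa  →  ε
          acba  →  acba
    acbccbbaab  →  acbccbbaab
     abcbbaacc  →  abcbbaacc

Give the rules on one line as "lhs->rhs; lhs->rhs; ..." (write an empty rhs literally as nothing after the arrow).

aca->ac; caa->

  | ccbcbaaca => ccbcbaac
  | aabb
  | cbacbbbcabca
  | baccbacacac => baccbaccac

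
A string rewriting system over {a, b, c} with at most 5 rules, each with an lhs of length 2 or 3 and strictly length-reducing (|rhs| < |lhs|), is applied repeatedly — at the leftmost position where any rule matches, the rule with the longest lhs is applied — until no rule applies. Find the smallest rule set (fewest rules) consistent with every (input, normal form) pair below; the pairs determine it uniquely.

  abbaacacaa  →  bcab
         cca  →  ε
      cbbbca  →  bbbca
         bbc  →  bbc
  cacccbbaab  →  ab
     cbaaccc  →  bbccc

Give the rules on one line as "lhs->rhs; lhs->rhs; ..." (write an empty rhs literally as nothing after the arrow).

  | abbaacacaa => caacacaa => cbcacaa => bcacaa => bcacb => bcab
  | cca => ε
  | cbbbca => bbbca
  | bbc

aa->b; abb->c; cb->b; cca->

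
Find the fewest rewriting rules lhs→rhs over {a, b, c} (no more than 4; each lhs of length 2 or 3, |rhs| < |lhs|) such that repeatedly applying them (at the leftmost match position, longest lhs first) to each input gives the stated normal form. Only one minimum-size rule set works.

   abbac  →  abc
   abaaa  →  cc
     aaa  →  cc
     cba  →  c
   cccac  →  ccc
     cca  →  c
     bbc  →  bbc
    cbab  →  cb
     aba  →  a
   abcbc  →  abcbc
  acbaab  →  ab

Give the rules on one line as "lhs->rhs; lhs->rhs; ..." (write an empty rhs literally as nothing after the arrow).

aaa->cc; ba->; ca->

  | abbac => abc
  | abaaa => aaa => cc
  | aaa => cc
  | cba => c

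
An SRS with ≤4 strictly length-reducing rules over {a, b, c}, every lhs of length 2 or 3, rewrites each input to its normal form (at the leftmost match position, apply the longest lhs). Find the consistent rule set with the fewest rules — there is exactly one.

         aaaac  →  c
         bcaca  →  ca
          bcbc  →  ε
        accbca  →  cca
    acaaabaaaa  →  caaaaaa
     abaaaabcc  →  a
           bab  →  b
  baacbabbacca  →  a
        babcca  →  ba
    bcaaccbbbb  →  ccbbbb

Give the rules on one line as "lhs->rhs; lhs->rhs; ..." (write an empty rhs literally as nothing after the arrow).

ab->; abc->b; ac->c; bc->

  | aaaac => aaac => aac => ac => c
  | bcaca => aca => ca
  | bcbc => bc => ε
  | accbca => ccbca => cca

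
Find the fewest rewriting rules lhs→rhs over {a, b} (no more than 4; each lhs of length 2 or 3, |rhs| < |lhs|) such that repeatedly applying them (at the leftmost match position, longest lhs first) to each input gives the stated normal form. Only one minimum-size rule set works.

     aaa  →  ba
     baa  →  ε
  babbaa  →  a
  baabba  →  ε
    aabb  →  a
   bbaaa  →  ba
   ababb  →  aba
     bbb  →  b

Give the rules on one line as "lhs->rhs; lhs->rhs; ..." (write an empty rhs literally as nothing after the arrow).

aa->b; aab->ab; bb->

  | aaa => ba
  | baa => bb => ε
  | babbaa => baaa => bba => a
  | baabba => babba => baa => bb => ε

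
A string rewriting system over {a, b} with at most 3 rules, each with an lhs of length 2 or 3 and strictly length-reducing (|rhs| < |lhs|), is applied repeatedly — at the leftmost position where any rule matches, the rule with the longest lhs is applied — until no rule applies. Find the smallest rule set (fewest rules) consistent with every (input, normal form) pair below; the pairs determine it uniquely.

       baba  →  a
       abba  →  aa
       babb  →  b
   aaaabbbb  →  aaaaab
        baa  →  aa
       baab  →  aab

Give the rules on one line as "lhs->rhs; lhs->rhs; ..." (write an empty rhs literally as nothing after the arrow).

  | baba => a
  | abba => aba => aa
  | babb => b
  | aaaabbbb => aaaaab

ba->a; bab->; bbb->a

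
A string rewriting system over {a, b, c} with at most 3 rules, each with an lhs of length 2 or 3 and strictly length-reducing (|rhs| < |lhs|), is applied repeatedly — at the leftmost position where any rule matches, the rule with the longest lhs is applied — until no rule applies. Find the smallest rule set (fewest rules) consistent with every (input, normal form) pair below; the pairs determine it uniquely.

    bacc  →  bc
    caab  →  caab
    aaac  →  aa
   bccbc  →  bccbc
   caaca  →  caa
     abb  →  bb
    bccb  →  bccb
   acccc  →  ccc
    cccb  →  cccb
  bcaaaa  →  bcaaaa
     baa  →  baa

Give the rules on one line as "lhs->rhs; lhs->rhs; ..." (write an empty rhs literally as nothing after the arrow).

  | bacc => bc
  | caab
  | aaac => aa
  | bccbc

abb->bb; ac->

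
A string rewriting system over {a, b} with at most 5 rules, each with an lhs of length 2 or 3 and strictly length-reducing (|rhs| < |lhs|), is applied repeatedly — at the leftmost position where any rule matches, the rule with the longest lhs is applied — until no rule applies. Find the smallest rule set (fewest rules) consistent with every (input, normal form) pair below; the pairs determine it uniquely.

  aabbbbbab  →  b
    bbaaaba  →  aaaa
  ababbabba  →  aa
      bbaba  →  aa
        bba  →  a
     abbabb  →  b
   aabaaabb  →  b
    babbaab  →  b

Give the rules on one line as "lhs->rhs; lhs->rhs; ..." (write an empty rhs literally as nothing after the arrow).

  | aabbbbbab => abbbbab => bbbab => bbab => bab => ab => b
  | bbaaaba => baaaba => aaaba => aaaa
  | ababbabba => aabbabba => ababba => aabba => aba => aa
  | bbaba => baba => aba => aa

ab->b; aba->aa; abb->b; ba->a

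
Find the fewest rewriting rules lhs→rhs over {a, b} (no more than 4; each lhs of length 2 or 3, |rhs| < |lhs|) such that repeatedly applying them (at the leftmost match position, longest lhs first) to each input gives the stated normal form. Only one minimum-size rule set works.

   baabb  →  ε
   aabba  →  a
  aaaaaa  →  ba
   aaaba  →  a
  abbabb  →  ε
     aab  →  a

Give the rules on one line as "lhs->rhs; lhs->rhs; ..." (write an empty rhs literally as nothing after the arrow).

aaa->b; ab->; baa->ba; bb->

  | baabb => babb => bb => ε
  | aabba => aba => a
  | aaaaaa => baaa => baa => ba
  | aaaba => bba => a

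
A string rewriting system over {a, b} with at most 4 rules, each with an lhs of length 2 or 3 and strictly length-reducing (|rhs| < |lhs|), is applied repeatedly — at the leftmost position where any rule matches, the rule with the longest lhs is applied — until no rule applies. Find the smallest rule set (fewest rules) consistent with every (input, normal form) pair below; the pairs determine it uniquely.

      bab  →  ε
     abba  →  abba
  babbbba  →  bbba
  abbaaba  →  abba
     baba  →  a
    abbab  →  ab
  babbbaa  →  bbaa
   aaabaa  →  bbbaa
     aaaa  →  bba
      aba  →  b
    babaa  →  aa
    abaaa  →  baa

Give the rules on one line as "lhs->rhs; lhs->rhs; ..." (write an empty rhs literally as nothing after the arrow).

  | bab => ε
  | abba
  | babbbba => bbba
  | abbaaba => abba

aaa->bb; aab->; aba->b; bab->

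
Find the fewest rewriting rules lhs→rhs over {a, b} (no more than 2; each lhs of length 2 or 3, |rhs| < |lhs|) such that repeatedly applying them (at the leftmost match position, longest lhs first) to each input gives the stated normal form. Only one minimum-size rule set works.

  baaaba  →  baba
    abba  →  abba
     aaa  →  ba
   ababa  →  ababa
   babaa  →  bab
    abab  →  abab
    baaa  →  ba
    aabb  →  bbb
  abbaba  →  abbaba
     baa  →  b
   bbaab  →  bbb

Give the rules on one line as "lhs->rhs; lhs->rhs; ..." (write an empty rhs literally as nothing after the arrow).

  | baaaba => baba
  | abba
  | aaa => ba
  | ababa

aa->b; baa->b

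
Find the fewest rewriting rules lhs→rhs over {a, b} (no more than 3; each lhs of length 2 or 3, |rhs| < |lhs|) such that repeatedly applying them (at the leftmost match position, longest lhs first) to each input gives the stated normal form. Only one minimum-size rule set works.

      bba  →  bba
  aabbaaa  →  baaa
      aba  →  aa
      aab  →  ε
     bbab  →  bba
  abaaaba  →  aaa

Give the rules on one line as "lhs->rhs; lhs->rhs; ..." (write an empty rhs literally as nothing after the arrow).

  | bba
  | aabbaaa => baaa
  | aba => aa
  | aab => ε

aab->; ab->a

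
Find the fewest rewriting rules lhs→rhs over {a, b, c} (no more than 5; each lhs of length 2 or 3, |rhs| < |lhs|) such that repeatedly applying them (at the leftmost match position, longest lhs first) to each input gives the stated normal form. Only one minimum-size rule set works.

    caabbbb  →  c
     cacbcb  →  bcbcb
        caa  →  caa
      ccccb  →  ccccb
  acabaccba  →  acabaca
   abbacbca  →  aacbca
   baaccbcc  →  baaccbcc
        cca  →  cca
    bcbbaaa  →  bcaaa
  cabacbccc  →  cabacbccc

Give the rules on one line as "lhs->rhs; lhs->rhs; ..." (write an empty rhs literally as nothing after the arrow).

aab->b; bb->; cac->bc; cba->a

  | caabbbb => cbbbb => cbb => c
  | cacbcb => bcbcb
  | caa
  | ccccb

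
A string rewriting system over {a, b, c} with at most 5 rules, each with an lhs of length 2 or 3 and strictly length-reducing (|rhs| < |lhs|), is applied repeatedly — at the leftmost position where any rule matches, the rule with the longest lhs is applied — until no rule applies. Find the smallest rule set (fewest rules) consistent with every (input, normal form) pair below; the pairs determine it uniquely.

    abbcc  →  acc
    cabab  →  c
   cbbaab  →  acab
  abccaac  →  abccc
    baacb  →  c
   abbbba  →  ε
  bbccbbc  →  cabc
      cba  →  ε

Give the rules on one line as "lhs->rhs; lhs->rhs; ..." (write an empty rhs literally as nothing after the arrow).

  | abbcc => acc
  | cabab => cacb => caa => c
  | cbbaab => abaab => acab
  | abccaac => abccc

aa->; ba->c; bb->; cb->a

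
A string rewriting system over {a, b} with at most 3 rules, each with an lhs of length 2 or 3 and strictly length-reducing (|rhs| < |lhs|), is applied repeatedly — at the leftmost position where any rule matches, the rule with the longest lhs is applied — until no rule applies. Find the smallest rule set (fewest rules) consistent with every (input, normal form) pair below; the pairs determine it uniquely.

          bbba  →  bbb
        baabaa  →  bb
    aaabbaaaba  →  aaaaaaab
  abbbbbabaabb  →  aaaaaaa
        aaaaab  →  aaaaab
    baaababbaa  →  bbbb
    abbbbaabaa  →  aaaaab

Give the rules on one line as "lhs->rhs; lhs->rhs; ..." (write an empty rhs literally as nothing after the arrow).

  | bbba => bbb
  | baabaa => babaa => bbaa => bba => bb
  | aaabbaaaba => aaaaaaaba => aaaaaaab
  | abbbbbabaabb => aabbbabaabb => aaababaabb => aaabbaabb => aaaaaabb => aaaaaaa

abb->aa; ba->b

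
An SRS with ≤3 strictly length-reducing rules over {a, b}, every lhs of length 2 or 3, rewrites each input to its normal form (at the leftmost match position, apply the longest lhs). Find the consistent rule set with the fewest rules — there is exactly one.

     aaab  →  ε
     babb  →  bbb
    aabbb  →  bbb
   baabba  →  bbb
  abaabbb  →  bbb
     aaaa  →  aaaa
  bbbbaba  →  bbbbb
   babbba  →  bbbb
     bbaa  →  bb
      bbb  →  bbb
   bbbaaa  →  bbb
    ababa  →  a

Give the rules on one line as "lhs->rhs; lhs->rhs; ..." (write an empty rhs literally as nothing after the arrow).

  | aaab => ab => ε
  | babb => bbb
  | aabbb => bbb
  | baabba => babba => bbba => bbb

aab->b; ab->; ba->b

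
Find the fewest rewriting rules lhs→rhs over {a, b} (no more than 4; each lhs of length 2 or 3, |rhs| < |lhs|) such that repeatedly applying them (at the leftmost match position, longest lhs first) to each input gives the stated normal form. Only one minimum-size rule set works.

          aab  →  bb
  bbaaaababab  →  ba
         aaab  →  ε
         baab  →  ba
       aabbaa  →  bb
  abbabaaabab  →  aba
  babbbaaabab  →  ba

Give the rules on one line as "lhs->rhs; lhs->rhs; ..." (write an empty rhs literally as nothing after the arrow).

  | aab => bb
  | bbaaaababab => bbaaababab => bbaababab => bbababab => bbbabab => baabab => bbbab => baab => bbb => ba
  | aaab => bab => ε
  | baab => bbb => ba

aa->b; bab->; bba->bb; bbb->ba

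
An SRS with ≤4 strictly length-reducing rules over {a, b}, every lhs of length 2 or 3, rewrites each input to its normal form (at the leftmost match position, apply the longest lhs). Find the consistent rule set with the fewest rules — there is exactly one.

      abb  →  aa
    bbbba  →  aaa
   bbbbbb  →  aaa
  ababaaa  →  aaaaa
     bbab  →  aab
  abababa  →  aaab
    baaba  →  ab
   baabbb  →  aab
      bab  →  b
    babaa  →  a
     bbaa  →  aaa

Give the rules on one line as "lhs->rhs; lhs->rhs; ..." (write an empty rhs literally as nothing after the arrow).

aba->ab; ba->; bb->a

  | abb => aa
  | bbbba => abba => aaa
  | bbbbbb => abbbb => aabb => aaa
  | ababaaa => abbaaa => aaaaa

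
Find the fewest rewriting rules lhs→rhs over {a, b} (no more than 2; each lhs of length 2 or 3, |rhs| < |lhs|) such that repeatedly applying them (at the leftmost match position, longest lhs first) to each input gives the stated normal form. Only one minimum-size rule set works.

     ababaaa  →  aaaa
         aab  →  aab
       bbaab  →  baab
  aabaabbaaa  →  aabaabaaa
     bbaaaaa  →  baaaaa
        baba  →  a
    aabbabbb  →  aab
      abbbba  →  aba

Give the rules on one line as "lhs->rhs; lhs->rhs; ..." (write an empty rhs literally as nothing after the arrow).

  | ababaaa => aaaa
  | aab
  | bbaab => baab
  | aabaabbaaa => aabaabaaa

bab->; bb->b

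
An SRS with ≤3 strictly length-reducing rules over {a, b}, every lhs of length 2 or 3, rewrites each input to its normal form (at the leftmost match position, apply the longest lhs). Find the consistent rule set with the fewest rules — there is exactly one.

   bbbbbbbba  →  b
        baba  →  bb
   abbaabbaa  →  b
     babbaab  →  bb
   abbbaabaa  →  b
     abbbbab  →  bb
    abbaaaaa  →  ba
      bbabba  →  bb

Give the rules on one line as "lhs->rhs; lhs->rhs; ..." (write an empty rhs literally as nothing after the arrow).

aa->b; ab->a; bba->aa

  | bbbbbbbba => bbbbbbaa => bbbbaaa => bbaaaa => aaaaa => baaa => bba => aa => b
  | baba => baa => bb
  | abbaabbaa => abaabbaa => aaabbaa => babbaa => babaa => baaa => bba => aa => b
  | babbaab => babaab => baaab => bbab => aab => bb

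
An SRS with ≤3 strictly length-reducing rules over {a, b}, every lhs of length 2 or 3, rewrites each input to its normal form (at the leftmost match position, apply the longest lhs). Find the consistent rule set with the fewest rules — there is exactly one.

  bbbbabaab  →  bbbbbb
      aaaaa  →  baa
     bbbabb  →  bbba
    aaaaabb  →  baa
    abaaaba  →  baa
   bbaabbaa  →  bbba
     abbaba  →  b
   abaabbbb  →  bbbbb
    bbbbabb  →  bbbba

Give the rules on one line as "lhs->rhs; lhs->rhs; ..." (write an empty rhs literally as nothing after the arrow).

aaa->b; ab->a

  | bbbbabaab => bbbbaaab => bbbbbb
  | aaaaa => baa
  | bbbabb => bbbab => bbba
  | aaaaabb => baabb => baab => baa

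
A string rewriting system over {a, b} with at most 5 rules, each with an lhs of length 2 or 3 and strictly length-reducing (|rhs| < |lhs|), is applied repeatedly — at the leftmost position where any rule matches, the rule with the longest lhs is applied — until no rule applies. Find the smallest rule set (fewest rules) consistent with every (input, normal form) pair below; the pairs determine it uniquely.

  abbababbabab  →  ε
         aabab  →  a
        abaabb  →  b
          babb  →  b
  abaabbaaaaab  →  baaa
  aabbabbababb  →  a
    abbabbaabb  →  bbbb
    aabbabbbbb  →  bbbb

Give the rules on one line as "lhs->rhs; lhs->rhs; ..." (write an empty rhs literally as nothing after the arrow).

  | abbababbabab => abababbabab => bbabbabab => bbabab => bab => ε
  | aabab => ab => a
  | abaabb => babb => b
  | babb => b

aab->; ab->a; aba->b; bab->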